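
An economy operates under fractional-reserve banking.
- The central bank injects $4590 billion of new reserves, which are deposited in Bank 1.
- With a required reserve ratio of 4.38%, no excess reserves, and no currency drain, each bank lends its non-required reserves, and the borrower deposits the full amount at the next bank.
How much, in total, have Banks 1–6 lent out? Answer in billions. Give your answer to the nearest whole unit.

Bank i lends (1 − rr)^i of the original deposit: Bank 1 lends 4590·0.9562 = 4388.9580, Bank 2 lends 4590·0.9562² ≈ 4196.7216, and so on.
Summing a geometric series: total = 4590·[0.9562·(1 − 0.9562^6) / (1 − 0.9562)] ≈ 23613.1659 billion.

$23613 billion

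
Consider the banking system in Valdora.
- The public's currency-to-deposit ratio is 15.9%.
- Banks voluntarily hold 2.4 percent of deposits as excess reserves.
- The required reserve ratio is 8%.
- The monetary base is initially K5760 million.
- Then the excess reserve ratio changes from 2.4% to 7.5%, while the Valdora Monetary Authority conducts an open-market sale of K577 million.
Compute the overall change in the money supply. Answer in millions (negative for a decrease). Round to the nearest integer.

-6253 million

Before: m₁ = (1 + 0.159) / (0.08 + 0.024 + 0.159) ≈ 4.40684, MB₁ = 5760, so M₁ = 4.40684 × 5760 = 25383.3984 million.
After: m₂ = (1 + 0.159) / (0.08 + 0.075 + 0.159) ≈ 3.69108, MB₂ = 5760 − 577 = 5183, so M₂ = 3.69108 × 5183 ≈ 19130.8676 million.
ΔM = M₂ − M₁ = 19130.8676 − 25383.3984 = -6252.5308 million.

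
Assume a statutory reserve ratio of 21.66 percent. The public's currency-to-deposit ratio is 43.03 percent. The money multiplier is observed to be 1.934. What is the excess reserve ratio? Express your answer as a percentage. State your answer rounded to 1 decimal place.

9.3%

Using m = 1.934. Since m = (1 + c)/(c + rr + e), the denominator satisfies c + rr + e = (1 + c)/m = (1 + 0.4303) / 1.934 ≈ 0.739555.
With c = 0.4303 and rr = 0.2166, the excess reserve ratio is 0.739555 − 0.4303 − 0.2166 = 0.092655.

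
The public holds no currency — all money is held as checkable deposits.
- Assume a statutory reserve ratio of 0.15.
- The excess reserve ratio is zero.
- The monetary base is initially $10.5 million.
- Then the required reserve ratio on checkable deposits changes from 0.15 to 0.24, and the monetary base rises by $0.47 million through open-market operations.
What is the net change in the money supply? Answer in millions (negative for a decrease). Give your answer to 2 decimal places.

-24.29 million

Before: m₁ = 1 / (0.15) ≈ 6.66667, MB₁ = 10.5, so M₁ = 6.66667 × 10.5 ≈ 70 million.
After: m₂ = 1 / (0.24) ≈ 4.16667, MB₂ = 10.5 + 0.47 = 10.97, so M₂ = 4.16667 × 10.97 ≈ 45.7084 million.
ΔM = M₂ − M₁ = 45.7084 − 70 = -24.2916 million.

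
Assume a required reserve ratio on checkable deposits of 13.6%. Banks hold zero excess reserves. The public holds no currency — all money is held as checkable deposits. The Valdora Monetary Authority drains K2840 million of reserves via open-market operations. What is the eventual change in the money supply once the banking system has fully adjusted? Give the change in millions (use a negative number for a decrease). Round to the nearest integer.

The simple money multiplier is m = 1/rr = 1/0.136 ≈ 7.35294.
An open-market sale reduces the monetary base by 2840 million, so ΔM = m × ΔMB = 7.35294 × (−2840) = -20882.3496 million.

-20882 million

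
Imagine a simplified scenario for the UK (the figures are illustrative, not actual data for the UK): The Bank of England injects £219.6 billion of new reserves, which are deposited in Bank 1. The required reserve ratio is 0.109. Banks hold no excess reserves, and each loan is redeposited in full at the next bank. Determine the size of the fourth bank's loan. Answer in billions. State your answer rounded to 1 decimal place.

Each bank lends a fraction (1 − rr) = 0.8910 of the deposit it receives, so Bank 4 receives 219.6·0.8910^3 and lends 219.6·0.8910^4 ≈ 138.4023 billion.

£138.4 billion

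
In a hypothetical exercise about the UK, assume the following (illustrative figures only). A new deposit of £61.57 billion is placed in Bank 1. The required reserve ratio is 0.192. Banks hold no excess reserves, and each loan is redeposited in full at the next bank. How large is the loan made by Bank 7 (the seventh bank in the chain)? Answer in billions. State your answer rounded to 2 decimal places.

£13.84 billion

Each bank lends a fraction (1 − rr) = 0.8080 of the deposit it receives, so Bank 7 receives 61.57·0.8080^6 and lends 61.57·0.8080^7 ≈ 13.8436 billion.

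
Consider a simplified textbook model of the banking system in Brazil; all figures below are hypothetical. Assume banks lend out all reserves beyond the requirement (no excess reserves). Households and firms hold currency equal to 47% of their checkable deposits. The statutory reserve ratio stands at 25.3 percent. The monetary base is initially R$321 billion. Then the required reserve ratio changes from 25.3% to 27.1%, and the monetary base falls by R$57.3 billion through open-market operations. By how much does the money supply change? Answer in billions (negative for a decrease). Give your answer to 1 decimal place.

-129.5 billion

Before: m₁ = (1 + 0.47) / (0.253 + 0.47) ≈ 2.03320, MB₁ = 321, so M₁ = 2.03320 × 321 = 652.6572 billion.
After: m₂ = (1 + 0.47) / (0.271 + 0.47) ≈ 1.98381, MB₂ = 321 − 57.3 = 263.7, so M₂ = 1.98381 × 263.7 ≈ 523.1307 billion.
ΔM = M₂ − M₁ = 523.1307 − 652.6572 = -129.5265 billion.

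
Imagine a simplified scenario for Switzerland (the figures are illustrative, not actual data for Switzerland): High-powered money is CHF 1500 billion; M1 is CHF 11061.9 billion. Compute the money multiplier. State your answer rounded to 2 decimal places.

The money multiplier is m = M / MB = 11061.9 / 1500 = 7.37460.

7.37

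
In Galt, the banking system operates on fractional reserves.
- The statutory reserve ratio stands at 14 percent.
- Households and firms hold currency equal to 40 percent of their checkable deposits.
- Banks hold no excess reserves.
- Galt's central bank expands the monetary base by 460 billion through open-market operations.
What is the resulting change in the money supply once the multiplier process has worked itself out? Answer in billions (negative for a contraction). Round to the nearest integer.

1193 billion

The money multiplier is m = (1 + c) / (rr + c) = (1 + 0.4) / (0.14 + 0.4) ≈ 2.5926.
The purchase adds 460 billion of base, so ΔM = m × ΔMB = 2.5926 × (+460) = 1192.596 billion.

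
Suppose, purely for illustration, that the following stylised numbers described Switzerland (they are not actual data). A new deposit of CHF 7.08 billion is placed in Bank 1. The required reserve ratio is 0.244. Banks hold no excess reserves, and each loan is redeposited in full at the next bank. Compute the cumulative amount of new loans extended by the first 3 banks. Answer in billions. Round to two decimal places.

Bank i lends (1 − rr)^i of the original deposit: Bank 1 lends 7.08·0.7560 ≈ 5.3525, Bank 2 lends 7.08·0.7560² ≈ 4.0465, and so on.
Summing a geometric series: total = 7.08·[0.7560·(1 − 0.7560^3) / (1 − 0.7560)] ≈ 12.4581 billion.

CHF 12.46 billion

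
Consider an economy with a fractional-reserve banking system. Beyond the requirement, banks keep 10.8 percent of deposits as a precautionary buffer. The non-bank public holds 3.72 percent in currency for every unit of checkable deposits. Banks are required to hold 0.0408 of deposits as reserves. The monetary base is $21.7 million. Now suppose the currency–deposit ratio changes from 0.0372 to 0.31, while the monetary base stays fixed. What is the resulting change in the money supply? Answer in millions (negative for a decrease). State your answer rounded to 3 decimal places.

-59.047 million

Initially m₁ = (1 + 0.0372) / (0.0408 + 0.108 + 0.0372) ≈ 5.576344, so M₁ = 5.576344 × 21.7 ≈ 121.0067 million.
After the change m₂ = (1 + 0.31) / (0.0408 + 0.108 + 0.31) ≈ 2.855275, so M₂ = 2.855275 × 21.7 ≈ 61.9595 million.
ΔM = M₂ − M₁ = 61.9595 − 121.0067 = -59.0472 million.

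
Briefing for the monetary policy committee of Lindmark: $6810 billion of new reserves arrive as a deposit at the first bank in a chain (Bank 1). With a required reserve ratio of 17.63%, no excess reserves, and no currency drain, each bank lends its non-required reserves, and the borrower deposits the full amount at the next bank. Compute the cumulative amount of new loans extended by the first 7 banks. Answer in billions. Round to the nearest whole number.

$23632 billion

Bank i lends (1 − rr)^i of the original deposit: Bank 1 lends 6810·0.8237 = 5609.3970, Bank 2 lends 6810·0.8237² ≈ 4620.4603, and so on.
Summing a geometric series: total = 6810·[0.8237·(1 − 0.8237^7) / (1 − 0.8237)] ≈ 23631.7999 billion.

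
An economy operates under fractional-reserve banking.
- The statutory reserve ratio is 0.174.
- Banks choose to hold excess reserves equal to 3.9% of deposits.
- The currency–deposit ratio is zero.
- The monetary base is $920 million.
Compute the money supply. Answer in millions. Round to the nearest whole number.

The money multiplier is m = 1 / (rr + e) = 1 / (0.174 + 0.039) ≈ 4.6948.
So M = m × MB = 4.6948 × 920 = 4319.216 million.

$4319 million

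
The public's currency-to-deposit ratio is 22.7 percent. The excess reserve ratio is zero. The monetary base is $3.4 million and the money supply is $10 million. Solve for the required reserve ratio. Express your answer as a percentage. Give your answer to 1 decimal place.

Using m = M/MB = 10/3.4 ≈ 2.941176. Since m = (1 + c)/(c + rr + e), the denominator satisfies c + rr + e = (1 + c)/m = (1 + 0.227) / 2.941176 ≈ 0.417180.
With c = 0.227 and e = 0, the required reserve ratio is 0.417180 − 0.227 − 0 = 0.19018.

19.0%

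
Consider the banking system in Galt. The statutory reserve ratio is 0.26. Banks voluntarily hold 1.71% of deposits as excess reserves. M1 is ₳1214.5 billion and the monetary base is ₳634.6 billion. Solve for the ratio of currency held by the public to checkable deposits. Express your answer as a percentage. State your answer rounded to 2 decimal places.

Using m = M/MB = 1214.5/634.6 ≈ 1.913804. From m = (1 + c)/(c + rr + e), rearranging gives 1 + c = m·(c + rr + e), so c·(1 − m) = m·(rr + e) − 1.
Hence c = [m·(rr + e) − 1]/(1 − m) = [1.913804 × (0.26 + 0.0171) − 1] / (1 − 1.913804) ≈ 0.513989.

51.40%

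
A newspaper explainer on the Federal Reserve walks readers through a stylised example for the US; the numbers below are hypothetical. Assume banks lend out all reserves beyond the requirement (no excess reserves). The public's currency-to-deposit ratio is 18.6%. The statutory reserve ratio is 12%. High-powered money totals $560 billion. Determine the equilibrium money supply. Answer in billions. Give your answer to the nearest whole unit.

The money multiplier is m = (1 + c) / (rr + c) = (1 + 0.186) / (0.12 + 0.186) ≈ 3.8758.
So M = m × MB = 3.8758 × 560 = 2170.448 billion.

$2170 billion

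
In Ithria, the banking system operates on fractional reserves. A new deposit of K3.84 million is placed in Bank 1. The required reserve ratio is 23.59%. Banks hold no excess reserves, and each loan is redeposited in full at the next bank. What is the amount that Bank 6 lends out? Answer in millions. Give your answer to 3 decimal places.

K0.764 million

Each bank lends a fraction (1 − rr) = 0.7641 of the deposit it receives, so Bank 6 receives 3.84·0.7641^5 and lends 3.84·0.7641^6 ≈ 0.7642 million.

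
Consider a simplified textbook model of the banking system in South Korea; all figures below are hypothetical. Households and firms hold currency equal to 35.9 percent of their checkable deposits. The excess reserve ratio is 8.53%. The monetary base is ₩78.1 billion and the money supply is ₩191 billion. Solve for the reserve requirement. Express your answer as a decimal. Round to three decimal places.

Using m = M/MB = 191/78.1 ≈ 2.445583. Since m = (1 + c)/(c + rr + e), the denominator satisfies c + rr + e = (1 + c)/m = (1 + 0.359) / 2.445583 ≈ 0.555696.
With c = 0.359 and e = 0.0853, the reserve requirement is 0.555696 − 0.359 − 0.0853 = 0.111396.

0.111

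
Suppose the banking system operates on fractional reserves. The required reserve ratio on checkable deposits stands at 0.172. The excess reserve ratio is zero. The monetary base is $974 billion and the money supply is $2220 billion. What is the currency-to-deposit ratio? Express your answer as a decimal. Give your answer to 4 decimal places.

0.4752

Using m = M/MB = 2220/974 ≈ 2.279261. From m = (1 + c)/(c + rr + e), rearranging gives 1 + c = m·(c + rr + e), so c·(1 − m) = m·(rr + e) − 1.
Hence c = [m·(rr + e) − 1]/(1 − m) = [2.279261 × (0.172 + 0) − 1] / (1 − 2.279261) ≈ 0.475249.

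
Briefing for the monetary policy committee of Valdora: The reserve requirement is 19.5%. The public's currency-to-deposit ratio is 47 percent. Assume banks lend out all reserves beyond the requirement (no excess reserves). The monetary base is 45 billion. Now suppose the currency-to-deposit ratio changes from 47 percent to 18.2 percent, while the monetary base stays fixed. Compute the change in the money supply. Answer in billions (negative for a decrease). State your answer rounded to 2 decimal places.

Initially m₁ = (1 + 0.47) / (0.195 + 0.47) ≈ 2.21053, so M₁ = 2.21053 × 45 ≈ 99.4738 billion.
After the change m₂ = (1 + 0.182) / (0.195 + 0.182) ≈ 3.13528, so M₂ = 3.13528 × 45 = 141.0876 billion.
ΔM = M₂ − M₁ = 141.0876 − 99.4738 = 41.6138 billion.

41.61 billion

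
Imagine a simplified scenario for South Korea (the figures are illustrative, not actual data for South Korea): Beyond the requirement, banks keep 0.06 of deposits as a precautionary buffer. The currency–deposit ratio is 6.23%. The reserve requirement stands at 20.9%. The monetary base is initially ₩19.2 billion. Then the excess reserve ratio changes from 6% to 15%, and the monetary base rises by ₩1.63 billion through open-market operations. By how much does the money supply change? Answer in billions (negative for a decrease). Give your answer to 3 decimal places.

-9.042 billion

Before: m₁ = (1 + 0.0623) / (0.209 + 0.06 + 0.0623) ≈ 3.206459, MB₁ = 19.2, so M₁ = 3.206459 × 19.2 ≈ 61.564 billion.
After: m₂ = (1 + 0.0623) / (0.209 + 0.15 + 0.0623) ≈ 2.521481, MB₂ = 19.2 + 1.63 = 20.83, so M₂ = 2.521481 × 20.83 ≈ 52.5224 billion.
ΔM = M₂ − M₁ = 52.5224 − 61.564 = -9.0416 billion.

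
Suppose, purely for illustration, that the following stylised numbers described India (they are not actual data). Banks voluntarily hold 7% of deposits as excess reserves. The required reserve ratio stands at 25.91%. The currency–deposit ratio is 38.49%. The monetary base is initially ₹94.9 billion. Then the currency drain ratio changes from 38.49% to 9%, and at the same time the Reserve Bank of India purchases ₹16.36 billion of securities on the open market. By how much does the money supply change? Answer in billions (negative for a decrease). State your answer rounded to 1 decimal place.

₹105.3 billion

Before: m₁ = (1 + 0.3849) / (0.2591 + 0.07 + 0.3849) ≈ 1.93964, MB₁ = 94.9, so M₁ = 1.93964 × 94.9 ≈ 184.0718 billion.
After: m₂ = (1 + 0.09) / (0.2591 + 0.07 + 0.09) ≈ 2.60081, MB₂ = 94.9 + 16.36 = 111.26, so M₂ = 2.60081 × 111.26 ≈ 289.3661 billion.
ΔM = M₂ − M₁ = 289.3661 − 184.0718 = 105.2943 billion.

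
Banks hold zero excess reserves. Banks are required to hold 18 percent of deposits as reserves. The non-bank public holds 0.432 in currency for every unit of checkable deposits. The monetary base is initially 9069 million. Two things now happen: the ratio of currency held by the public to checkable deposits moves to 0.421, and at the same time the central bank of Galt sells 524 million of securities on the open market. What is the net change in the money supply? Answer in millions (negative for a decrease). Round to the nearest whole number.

-1017 million

Before: m₁ = (1 + 0.432) / (0.18 + 0.432) ≈ 2.33987, MB₁ = 9069, so M₁ = 2.33987 × 9069 ≈ 21220.281 million.
After: m₂ = (1 + 0.421) / (0.18 + 0.421) ≈ 2.36439, MB₂ = 9069 − 524 = 8545, so M₂ = 2.36439 × 8545 ≈ 20203.7126 million.
ΔM = M₂ − M₁ = 20203.7126 − 21220.281 = -1016.5684 million.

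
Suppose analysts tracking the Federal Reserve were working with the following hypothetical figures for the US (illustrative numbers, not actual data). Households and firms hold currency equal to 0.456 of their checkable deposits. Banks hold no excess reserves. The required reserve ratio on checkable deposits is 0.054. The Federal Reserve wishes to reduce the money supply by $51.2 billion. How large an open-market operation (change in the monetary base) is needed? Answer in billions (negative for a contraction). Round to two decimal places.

-17.93 billion

The money multiplier is m = (1 + c) / (rr + c) = (1 + 0.456) / (0.054 + 0.456) ≈ 2.85490.
ΔMB = ΔM / m = (−51.2) / 2.85490 ≈ -17.9341 billion.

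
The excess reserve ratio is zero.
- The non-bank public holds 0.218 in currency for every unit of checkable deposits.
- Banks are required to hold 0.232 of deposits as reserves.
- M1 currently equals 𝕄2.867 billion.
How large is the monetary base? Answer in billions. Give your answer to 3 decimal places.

𝕄1.059 billion

The money multiplier is m = (1 + c) / (rr + c) = (1 + 0.218) / (0.232 + 0.218) ≈ 2.70667.
MB = M / m = 2.867 / 2.70667 ≈ 1.0592 billion.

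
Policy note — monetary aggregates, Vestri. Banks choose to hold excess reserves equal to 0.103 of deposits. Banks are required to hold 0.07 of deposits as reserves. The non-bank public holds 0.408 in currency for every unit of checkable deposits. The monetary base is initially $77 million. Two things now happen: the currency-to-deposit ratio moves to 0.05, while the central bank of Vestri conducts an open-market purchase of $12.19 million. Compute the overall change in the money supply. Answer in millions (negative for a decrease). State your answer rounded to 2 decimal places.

Before: m₁ = (1 + 0.408) / (0.07 + 0.103 + 0.408) ≈ 2.42341, MB₁ = 77, so M₁ = 2.42341 × 77 ≈ 186.6026 million.
After: m₂ = (1 + 0.05) / (0.07 + 0.103 + 0.05) ≈ 4.70852, MB₂ = 77 + 12.19 = 89.19, so M₂ = 4.70852 × 89.19 ≈ 419.9529 million.
ΔM = M₂ − M₁ = 419.9529 − 186.6026 = 233.3503 million.

$233.35 million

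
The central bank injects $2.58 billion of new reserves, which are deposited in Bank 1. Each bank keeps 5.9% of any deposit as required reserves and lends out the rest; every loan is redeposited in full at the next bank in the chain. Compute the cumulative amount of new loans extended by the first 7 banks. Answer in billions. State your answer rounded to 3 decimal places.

$14.265 billion

Bank i lends (1 − rr)^i of the original deposit: Bank 1 lends 2.58·0.9410 ≈ 2.4278, Bank 2 lends 2.58·0.9410² ≈ 2.2845, and so on.
Summing a geometric series: total = 2.58·[0.9410·(1 − 0.9410^7) / (1 − 0.9410)] ≈ 14.2654 billion.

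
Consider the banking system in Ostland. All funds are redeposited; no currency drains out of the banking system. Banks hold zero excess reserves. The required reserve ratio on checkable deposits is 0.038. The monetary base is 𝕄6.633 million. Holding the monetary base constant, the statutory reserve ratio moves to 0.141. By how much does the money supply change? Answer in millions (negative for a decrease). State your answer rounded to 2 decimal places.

-127.51 million

Initially m₁ = 1 / (0.038) ≈ 26.3158, so M₁ = 26.3158 × 6.633 ≈ 174.5527 million.
After the change m₂ = 1 / (0.141) ≈ 7.0922, so M₂ = 7.0922 × 6.633 ≈ 47.0426 million.
ΔM = M₂ − M₁ = 47.0426 − 174.5527 = -127.5101 million.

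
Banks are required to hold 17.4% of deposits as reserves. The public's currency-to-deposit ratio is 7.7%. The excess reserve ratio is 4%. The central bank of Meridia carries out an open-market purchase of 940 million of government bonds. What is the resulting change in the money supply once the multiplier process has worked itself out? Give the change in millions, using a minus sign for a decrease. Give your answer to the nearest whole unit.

3479 million

The money multiplier is m = (1 + c) / (rr + e + c) = (1 + 0.077) / (0.174 + 0.04 + 0.077) ≈ 3.7010.
The purchase adds 940 million of base, so ΔM = m × ΔMB = 3.7010 × (+940) = 3478.94 million.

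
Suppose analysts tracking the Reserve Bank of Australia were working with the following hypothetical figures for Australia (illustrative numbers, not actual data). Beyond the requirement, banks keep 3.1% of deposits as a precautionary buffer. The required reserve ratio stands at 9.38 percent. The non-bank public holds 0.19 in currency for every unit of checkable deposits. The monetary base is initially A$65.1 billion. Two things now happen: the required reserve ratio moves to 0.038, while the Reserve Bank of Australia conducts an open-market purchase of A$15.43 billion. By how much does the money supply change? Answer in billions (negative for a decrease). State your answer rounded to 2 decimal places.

Before: m₁ = (1 + 0.19) / (0.0938 + 0.031 + 0.19) ≈ 3.78018, MB₁ = 65.1, so M₁ = 3.78018 × 65.1 ≈ 246.0897 billion.
After: m₂ = (1 + 0.19) / (0.038 + 0.031 + 0.19) ≈ 4.59459, MB₂ = 65.1 + 15.43 = 80.53, so M₂ = 4.59459 × 80.53 ≈ 370.0023 billion.
ΔM = M₂ − M₁ = 370.0023 − 246.0897 = 123.9126 billion.

A$123.91 billion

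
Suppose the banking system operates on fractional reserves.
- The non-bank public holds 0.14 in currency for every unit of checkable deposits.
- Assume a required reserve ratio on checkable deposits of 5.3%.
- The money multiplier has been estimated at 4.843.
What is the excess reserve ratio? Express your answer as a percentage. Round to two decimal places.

Using m = 4.843. Since m = (1 + c)/(c + rr + e), the denominator satisfies c + rr + e = (1 + c)/m = (1 + 0.14) / 4.843 ≈ 0.235391.
With c = 0.14 and rr = 0.053, the excess reserve ratio is 0.235391 − 0.14 − 0.053 = 0.042391.

4.24%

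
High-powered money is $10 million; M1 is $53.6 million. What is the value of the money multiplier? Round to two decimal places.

The money multiplier is m = M / MB = 53.6 / 10 = 5.36000.

5.36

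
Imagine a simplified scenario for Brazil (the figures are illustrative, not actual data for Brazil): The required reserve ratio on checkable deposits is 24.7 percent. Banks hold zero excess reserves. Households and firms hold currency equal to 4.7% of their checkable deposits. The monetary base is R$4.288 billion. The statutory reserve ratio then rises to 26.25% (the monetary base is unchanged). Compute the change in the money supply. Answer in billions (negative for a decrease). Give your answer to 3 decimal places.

Initially m₁ = (1 + 0.047) / (0.247 + 0.047) ≈ 3.56122, so M₁ = 3.56122 × 4.288 ≈ 15.2705 billion.
After the change m₂ = (1 + 0.047) / (0.2625 + 0.047) ≈ 3.38288, so M₂ = 3.38288 × 4.288 ≈ 14.5058 billion.
ΔM = M₂ − M₁ = 14.5058 − 15.2705 = -0.7647 billion.

-0.765 billion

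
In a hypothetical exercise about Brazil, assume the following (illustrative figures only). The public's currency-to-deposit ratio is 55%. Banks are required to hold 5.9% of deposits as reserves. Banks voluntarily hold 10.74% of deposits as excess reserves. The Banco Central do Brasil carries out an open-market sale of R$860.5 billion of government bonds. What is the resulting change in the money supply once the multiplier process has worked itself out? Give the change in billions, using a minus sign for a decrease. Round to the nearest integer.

-1862 billion

The money multiplier is m = (1 + c) / (rr + e + c) = (1 + 0.55) / (0.059 + 0.1074 + 0.55) ≈ 2.1636.
The sale removes 860.5 billion of base, so ΔM = m × ΔMB = 2.1636 × (−860.5) = -1861.7778 billion.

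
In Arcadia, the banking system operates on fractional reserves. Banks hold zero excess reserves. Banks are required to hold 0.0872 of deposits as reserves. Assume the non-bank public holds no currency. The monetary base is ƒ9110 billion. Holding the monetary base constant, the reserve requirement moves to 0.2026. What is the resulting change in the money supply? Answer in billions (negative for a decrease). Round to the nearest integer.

Initially m₁ = 1 / (0.0872) ≈ 11.46789, so M₁ = 11.46789 × 9110 = 104472.4779 billion.
After the change m₂ = 1 / (0.2026) ≈ 4.93583, so M₂ = 4.93583 × 9110 = 44965.4113 billion.
ΔM = M₂ − M₁ = 44965.4113 − 104472.4779 = -59507.0666 billion.

-59507 billion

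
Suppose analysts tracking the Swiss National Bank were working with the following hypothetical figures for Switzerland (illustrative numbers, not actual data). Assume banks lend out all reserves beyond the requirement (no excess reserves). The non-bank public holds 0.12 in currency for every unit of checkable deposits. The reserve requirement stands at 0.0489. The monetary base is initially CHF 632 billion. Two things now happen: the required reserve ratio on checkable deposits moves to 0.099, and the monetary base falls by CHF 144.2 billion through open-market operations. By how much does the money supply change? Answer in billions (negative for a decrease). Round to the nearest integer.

-1696 billion

Before: m₁ = (1 + 0.12) / (0.0489 + 0.12) ≈ 6.6311, MB₁ = 632, so M₁ = 6.6311 × 632 = 4190.8552 billion.
After: m₂ = (1 + 0.12) / (0.099 + 0.12) ≈ 5.1142, MB₂ = 632 − 144.2 = 487.8, so M₂ = 5.1142 × 487.8 ≈ 2494.7068 billion.
ΔM = M₂ − M₁ = 2494.7068 − 4190.8552 = -1696.1484 billion.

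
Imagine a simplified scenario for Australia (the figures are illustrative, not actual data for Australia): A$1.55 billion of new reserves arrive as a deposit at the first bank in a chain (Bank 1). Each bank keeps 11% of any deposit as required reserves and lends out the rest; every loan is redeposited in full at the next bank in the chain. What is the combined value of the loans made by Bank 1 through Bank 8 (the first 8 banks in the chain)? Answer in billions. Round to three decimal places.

Bank i lends (1 − rr)^i of the original deposit: Bank 1 lends 1.55·0.8900 = 1.3795, Bank 2 lends 1.55·0.8900² ≈ 1.2278, and so on.
Summing a geometric series: total = 1.55·[0.8900·(1 − 0.8900^8) / (1 − 0.8900)] ≈ 7.6041 billion.

A$7.604 billion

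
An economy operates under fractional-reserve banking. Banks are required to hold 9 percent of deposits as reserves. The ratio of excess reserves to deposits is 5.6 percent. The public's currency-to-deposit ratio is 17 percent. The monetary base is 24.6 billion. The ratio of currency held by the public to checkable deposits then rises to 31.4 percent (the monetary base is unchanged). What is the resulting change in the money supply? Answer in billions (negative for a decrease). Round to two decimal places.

Initially m₁ = (1 + 0.17) / (0.09 + 0.056 + 0.17) ≈ 3.70253, so M₁ = 3.70253 × 24.6 ≈ 91.0822 billion.
After the change m₂ = (1 + 0.314) / (0.09 + 0.056 + 0.314) ≈ 2.85652, so M₂ = 2.85652 × 24.6 ≈ 70.2704 billion.
ΔM = M₂ − M₁ = 70.2704 − 91.0822 = -20.8118 billion.

-20.81 billion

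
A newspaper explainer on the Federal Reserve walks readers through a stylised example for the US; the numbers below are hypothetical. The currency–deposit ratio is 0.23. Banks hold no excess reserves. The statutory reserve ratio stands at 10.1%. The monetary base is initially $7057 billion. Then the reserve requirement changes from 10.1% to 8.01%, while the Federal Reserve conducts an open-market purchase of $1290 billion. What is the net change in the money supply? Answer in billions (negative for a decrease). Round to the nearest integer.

Before: m₁ = (1 + 0.23) / (0.101 + 0.23) ≈ 3.71601, MB₁ = 7057, so M₁ = 3.71601 × 7057 ≈ 26223.8826 billion.
After: m₂ = (1 + 0.23) / (0.0801 + 0.23) ≈ 3.96646, MB₂ = 7057 + 1290 = 8347, so M₂ = 3.96646 × 8347 ≈ 33108.0416 billion.
ΔM = M₂ − M₁ = 33108.0416 − 26223.8826 = 6884.159 billion.

$6884 billion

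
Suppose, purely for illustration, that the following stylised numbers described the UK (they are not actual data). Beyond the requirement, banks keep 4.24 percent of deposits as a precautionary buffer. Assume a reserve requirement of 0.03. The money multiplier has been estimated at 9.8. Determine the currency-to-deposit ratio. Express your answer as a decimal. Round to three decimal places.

Using m = 9.8. From m = (1 + c)/(c + rr + e), rearranging gives 1 + c = m·(c + rr + e), so c·(1 − m) = m·(rr + e) − 1.
Hence c = [m·(rr + e) − 1]/(1 − m) = [9.8 × (0.03 + 0.0424) − 1] / (1 − 9.8) ≈ 0.033009.

0.033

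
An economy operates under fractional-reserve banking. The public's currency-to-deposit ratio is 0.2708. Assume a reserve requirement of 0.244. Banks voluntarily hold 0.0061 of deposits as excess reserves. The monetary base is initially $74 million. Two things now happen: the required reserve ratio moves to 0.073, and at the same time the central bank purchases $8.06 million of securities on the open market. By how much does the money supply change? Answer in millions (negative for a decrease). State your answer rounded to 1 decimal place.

Before: m₁ = (1 + 0.2708) / (0.244 + 0.0061 + 0.2708) ≈ 2.4396, MB₁ = 74, so M₁ = 2.4396 × 74 = 180.5304 million.
After: m₂ = (1 + 0.2708) / (0.073 + 0.0061 + 0.2708) ≈ 3.6319, MB₂ = 74 + 8.06 = 82.06, so M₂ = 3.6319 × 82.06 ≈ 298.0337 million.
ΔM = M₂ − M₁ = 298.0337 − 180.5304 = 117.5033 million.

$117.5 million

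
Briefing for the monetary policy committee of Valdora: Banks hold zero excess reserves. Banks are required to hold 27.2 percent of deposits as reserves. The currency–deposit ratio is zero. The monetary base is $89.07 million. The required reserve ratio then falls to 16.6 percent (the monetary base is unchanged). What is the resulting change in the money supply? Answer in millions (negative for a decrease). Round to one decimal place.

$209.1 million

Initially m₁ = 1 / (0.272) ≈ 3.6765, so M₁ = 3.6765 × 89.07 ≈ 327.4659 million.
After the change m₂ = 1 / (0.166) ≈ 6.0241, so M₂ = 6.0241 × 89.07 ≈ 536.5666 million.
ΔM = M₂ − M₁ = 536.5666 − 327.4659 = 209.1007 million.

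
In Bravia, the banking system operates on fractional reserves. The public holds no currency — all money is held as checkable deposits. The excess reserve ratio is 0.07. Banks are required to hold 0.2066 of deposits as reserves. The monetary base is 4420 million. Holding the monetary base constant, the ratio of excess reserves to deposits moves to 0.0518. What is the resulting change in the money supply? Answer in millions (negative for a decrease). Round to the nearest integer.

1126 million

Initially m₁ = 1 / (0.2066 + 0.07) ≈ 3.61533, so M₁ = 3.61533 × 4420 = 15979.7586 million.
After the change m₂ = 1 / (0.2066 + 0.0518) ≈ 3.86997, so M₂ = 3.86997 × 4420 = 17105.2674 million.
ΔM = M₂ − M₁ = 17105.2674 − 15979.7586 = 1125.5088 million.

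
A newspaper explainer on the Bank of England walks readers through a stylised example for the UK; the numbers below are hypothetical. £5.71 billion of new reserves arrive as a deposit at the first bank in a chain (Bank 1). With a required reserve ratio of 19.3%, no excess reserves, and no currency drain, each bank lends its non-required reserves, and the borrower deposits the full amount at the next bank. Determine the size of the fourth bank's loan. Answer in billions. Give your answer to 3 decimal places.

Each bank lends a fraction (1 − rr) = 0.8070 of the deposit it receives, so Bank 4 receives 5.71·0.8070^3 and lends 5.71·0.8070^4 ≈ 2.4218 billion.

£2.422 billion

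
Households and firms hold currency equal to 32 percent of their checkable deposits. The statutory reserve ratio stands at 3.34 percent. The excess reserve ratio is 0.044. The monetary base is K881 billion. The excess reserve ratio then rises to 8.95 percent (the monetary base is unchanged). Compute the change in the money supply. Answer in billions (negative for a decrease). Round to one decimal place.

Initially m₁ = (1 + 0.32) / (0.0334 + 0.044 + 0.32) ≈ 3.32159, so M₁ = 3.32159 × 881 ≈ 2926.3208 billion.
After the change m₂ = (1 + 0.32) / (0.0334 + 0.0895 + 0.32) ≈ 2.98036, so M₂ = 2.98036 × 881 ≈ 2625.6972 billion.
ΔM = M₂ − M₁ = 2625.6972 − 2926.3208 = -300.6236 billion.

-300.6 billion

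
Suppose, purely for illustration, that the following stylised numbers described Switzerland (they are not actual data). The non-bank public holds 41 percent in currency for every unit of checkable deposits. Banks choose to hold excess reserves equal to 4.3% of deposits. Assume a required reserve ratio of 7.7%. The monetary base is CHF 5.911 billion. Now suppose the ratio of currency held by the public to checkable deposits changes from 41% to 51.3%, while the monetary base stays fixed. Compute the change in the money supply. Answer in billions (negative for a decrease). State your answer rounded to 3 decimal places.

-1.597 billion

Initially m₁ = (1 + 0.41) / (0.077 + 0.043 + 0.41) ≈ 2.66038, so M₁ = 2.66038 × 5.911 ≈ 15.7255 billion.
After the change m₂ = (1 + 0.513) / (0.077 + 0.043 + 0.513) ≈ 2.39021, so M₂ = 2.39021 × 5.911 ≈ 14.1285 billion.
ΔM = M₂ − M₁ = 14.1285 − 15.7255 = -1.597 billion.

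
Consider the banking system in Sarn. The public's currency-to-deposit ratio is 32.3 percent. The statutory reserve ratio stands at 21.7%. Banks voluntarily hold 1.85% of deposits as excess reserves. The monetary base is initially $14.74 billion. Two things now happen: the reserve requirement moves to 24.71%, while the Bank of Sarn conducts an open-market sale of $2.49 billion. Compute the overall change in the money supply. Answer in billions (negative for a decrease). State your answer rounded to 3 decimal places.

Before: m₁ = (1 + 0.323) / (0.217 + 0.0185 + 0.323) ≈ 2.368845, MB₁ = 14.74, so M₁ = 2.368845 × 14.74 ≈ 34.9168 billion.
After: m₂ = (1 + 0.323) / (0.2471 + 0.0185 + 0.323) ≈ 2.247706, MB₂ = 14.74 − 2.49 = 12.25, so M₂ = 2.247706 × 12.25 ≈ 27.5344 billion.
ΔM = M₂ − M₁ = 27.5344 − 34.9168 = -7.3824 billion.

-7.382 billion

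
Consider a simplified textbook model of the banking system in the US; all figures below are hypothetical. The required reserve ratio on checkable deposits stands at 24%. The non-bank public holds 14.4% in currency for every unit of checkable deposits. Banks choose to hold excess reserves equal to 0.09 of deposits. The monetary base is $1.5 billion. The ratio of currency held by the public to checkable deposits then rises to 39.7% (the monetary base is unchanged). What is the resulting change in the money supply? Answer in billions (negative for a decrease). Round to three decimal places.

-0.738 billion

Initially m₁ = (1 + 0.144) / (0.24 + 0.09 + 0.144) ≈ 2.41350, so M₁ = 2.41350 × 1.5 ≈ 3.6202 billion.
After the change m₂ = (1 + 0.397) / (0.24 + 0.09 + 0.397) ≈ 1.92160, so M₂ = 1.92160 × 1.5 = 2.8824 billion.
ΔM = M₂ − M₁ = 2.8824 − 3.6202 = -0.7378 billion.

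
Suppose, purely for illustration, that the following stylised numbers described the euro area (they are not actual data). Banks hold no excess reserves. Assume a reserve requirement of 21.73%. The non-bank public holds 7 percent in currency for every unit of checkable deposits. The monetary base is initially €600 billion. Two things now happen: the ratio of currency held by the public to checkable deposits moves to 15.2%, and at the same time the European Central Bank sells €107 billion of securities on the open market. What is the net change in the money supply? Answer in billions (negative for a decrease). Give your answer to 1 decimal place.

-696.7 billion

Before: m₁ = (1 + 0.07) / (0.2173 + 0.07) ≈ 3.72433, MB₁ = 600, so M₁ = 3.72433 × 600 = 2234.598 billion.
After: m₂ = (1 + 0.152) / (0.2173 + 0.152) ≈ 3.11942, MB₂ = 600 − 107 = 493, so M₂ = 3.11942 × 493 ≈ 1537.8741 billion.
ΔM = M₂ − M₁ = 1537.8741 − 2234.598 = -696.7239 billion.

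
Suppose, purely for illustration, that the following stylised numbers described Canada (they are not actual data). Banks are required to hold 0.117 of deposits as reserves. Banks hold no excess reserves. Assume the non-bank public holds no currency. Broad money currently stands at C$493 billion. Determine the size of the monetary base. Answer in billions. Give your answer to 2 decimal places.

C$57.68 billion

With no currency drain and no excess reserves, the money multiplier is m = 1/rr = 1/0.117 ≈ 8.547009.
The monetary base is MB = M / m = 493 / 8.547009 ≈ 57.681 billion.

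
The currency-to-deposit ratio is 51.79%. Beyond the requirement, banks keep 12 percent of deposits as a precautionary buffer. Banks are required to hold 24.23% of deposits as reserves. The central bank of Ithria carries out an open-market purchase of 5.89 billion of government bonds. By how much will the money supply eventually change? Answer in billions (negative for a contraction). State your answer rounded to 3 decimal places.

The money multiplier is m = (1 + c) / (rr + e + c) = (1 + 0.5179) / (0.2423 + 0.12 + 0.5179) ≈ 1.72449.
The purchase adds 5.89 billion of base, so ΔM = m × ΔMB = 1.72449 × (+5.89) ≈ 10.1572 billion.

10.157 billion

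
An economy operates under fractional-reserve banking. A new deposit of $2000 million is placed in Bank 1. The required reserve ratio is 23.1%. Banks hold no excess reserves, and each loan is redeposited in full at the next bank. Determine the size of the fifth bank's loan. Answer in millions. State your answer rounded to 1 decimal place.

Each bank lends a fraction (1 − rr) = 0.7690 of the deposit it receives, so Bank 5 receives 2000·0.7690^4 and lends 2000·0.7690^5 ≈ 537.8506 million.

$537.9 million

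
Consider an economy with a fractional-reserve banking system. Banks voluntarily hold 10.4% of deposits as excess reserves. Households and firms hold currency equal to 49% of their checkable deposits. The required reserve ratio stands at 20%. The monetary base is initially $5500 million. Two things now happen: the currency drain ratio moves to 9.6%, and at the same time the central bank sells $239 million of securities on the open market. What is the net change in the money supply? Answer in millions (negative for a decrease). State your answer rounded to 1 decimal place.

Before: m₁ = (1 + 0.49) / (0.2 + 0.104 + 0.49) ≈ 1.876574, MB₁ = 5500, so M₁ = 1.876574 × 5500 = 10321.157 million.
After: m₂ = (1 + 0.096) / (0.2 + 0.104 + 0.096) = 2.74, MB₂ = 5500 − 239 = 5261, so M₂ = 2.74 × 5261 = 14415.14 million.
ΔM = M₂ − M₁ = 14415.14 − 10321.157 = 4093.983 million.

$4094.0 million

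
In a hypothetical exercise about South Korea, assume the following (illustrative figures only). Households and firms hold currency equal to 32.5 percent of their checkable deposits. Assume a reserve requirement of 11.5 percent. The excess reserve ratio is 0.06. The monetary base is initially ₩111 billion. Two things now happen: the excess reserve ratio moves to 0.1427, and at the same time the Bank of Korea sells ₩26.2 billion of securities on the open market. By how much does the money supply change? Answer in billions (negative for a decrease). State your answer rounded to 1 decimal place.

Before: m₁ = (1 + 0.325) / (0.115 + 0.06 + 0.325) = 2.65, MB₁ = 111, so M₁ = 2.65 × 111 = 294.15 billion.
After: m₂ = (1 + 0.325) / (0.115 + 0.1427 + 0.325) ≈ 2.27390, MB₂ = 111 − 26.2 = 84.8, so M₂ = 2.27390 × 84.8 ≈ 192.8267 billion.
ΔM = M₂ − M₁ = 192.8267 − 294.15 = -101.3233 billion.

-101.3 billion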